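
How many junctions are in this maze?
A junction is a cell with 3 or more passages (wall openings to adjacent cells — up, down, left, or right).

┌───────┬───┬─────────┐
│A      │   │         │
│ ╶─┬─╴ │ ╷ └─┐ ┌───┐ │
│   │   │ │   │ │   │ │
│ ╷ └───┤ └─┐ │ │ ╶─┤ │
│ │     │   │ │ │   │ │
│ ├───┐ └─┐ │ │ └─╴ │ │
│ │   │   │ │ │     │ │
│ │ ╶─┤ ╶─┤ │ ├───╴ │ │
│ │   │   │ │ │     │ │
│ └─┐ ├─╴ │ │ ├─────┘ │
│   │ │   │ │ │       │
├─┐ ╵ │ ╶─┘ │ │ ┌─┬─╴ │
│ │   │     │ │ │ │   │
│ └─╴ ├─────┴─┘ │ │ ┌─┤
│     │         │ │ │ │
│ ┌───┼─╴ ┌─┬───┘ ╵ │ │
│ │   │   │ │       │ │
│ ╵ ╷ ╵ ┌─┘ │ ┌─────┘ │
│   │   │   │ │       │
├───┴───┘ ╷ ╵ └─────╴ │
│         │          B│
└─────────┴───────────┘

Checking each cell for number of passages:

Junctions found (3+ passages):
  (0, 7): 3 passages
  (1, 0): 3 passages
  (3, 3): 3 passages
  (3, 9): 3 passages
  (5, 10): 3 passages
  (6, 2): 3 passages
  (7, 0): 3 passages
  (7, 4): 3 passages
  (8, 8): 3 passages
  (9, 5): 3 passages
  (9, 10): 3 passages
  (10, 6): 3 passages
Total junctions: 12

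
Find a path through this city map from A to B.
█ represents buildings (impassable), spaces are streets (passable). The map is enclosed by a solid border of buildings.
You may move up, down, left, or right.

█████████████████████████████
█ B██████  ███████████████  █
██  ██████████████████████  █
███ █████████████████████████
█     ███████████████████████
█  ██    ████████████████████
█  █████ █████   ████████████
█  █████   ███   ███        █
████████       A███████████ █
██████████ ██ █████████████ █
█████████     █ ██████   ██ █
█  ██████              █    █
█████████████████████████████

Finding the shortest path from A to B:
Movement: cardinal only
Path length: 20 steps
Directions: left → left → left → left → left → up → left → left → up → up → left → left → left → up → left → left → up → up → left → up

Solution:

█████████████████████████████
█ B██████  ███████████████  █
██↑↰██████████████████████  █
███↑█████████████████████████
█  ↑←↰███████████████████████
█  ██↑←←↰████████████████████
█  █████↑█████   ████████████
█  █████↑←↰███   ███        █
████████  ↑←←←←A███████████ █
██████████ ██ █████████████ █
█████████     █ ██████   ██ █
█  ██████              █    █
█████████████████████████████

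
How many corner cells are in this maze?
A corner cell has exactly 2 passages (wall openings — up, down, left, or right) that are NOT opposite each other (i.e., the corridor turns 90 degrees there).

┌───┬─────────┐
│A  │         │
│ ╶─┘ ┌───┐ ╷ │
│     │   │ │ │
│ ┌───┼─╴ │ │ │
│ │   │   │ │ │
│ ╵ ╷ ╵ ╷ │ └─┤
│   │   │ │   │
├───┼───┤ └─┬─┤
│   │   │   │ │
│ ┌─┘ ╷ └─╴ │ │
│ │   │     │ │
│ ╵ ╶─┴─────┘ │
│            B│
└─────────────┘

Counting corner cells (2 non-opposite passages):
Total corners: 24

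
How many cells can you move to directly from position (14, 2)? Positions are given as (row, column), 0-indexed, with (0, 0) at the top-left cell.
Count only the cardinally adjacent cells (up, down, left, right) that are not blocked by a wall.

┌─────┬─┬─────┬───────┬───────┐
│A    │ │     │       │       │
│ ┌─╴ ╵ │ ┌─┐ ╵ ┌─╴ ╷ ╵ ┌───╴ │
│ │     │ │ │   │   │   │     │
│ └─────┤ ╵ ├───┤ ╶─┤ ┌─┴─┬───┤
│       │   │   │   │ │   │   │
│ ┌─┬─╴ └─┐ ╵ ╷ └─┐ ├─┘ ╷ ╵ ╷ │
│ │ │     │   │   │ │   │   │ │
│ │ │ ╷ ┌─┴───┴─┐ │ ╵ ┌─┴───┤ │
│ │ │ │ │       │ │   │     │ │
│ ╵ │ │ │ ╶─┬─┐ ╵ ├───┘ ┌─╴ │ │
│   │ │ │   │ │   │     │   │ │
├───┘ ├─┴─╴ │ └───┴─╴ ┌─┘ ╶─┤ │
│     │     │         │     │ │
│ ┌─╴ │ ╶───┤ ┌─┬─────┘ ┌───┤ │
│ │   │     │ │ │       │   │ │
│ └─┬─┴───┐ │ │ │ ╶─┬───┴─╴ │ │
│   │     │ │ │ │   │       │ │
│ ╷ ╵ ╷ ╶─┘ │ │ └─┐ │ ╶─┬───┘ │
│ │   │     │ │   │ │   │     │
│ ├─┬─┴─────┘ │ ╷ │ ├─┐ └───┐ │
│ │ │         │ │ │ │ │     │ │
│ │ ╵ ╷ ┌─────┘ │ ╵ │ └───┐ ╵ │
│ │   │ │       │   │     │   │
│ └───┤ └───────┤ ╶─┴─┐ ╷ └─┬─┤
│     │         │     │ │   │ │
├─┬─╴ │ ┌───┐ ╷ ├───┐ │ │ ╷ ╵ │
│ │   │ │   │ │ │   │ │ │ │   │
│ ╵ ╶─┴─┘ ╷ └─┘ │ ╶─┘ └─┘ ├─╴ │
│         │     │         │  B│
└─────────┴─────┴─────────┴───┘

Checking passable neighbors of (14, 2):
Neighbors: (14, 1), (14, 3)
Count: 2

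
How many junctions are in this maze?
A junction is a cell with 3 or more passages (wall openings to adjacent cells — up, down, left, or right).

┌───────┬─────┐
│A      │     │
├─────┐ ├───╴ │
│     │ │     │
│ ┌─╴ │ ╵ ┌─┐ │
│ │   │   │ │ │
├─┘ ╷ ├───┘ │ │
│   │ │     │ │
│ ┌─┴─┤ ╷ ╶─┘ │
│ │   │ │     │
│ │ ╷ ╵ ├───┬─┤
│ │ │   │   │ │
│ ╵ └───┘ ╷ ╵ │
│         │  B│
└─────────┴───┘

Checking each cell for number of passages:

Junctions found (3+ passages):
  (1, 6): 3 passages
  (2, 2): 3 passages
  (3, 4): 3 passages
  (6, 1): 3 passages
Total junctions: 4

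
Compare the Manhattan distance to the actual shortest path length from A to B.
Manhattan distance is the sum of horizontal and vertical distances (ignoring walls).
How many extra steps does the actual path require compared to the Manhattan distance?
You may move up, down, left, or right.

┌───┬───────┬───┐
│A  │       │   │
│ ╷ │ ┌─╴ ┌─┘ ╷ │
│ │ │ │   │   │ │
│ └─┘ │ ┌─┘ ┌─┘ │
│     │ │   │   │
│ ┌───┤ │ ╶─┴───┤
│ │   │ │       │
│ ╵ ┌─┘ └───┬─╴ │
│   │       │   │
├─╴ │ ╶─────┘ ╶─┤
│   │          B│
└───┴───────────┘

Manhattan distance: |5 - 0| + |7 - 0| = 12
Actual path length: 20
Extra steps: 20 - 12 = 8

Solution:

┌───┬───────┬───┐
│A  │↱ → ↓  │   │
│ ╷ │ ┌─╴ ┌─┘ ╷ │
│↓│ │↑│↓ ↲│   │ │
│ └─┘ │ ┌─┘ ┌─┘ │
│↳ → ↑│↓│   │   │
│ ┌───┤ │ ╶─┴───┤
│ │   │↓│       │
│ ╵ ┌─┘ └───┬─╴ │
│   │↓ ↲    │   │
├─╴ │ ╶─────┘ ╶─┤
│   │↳ → → → → B│
└───┴───────────┘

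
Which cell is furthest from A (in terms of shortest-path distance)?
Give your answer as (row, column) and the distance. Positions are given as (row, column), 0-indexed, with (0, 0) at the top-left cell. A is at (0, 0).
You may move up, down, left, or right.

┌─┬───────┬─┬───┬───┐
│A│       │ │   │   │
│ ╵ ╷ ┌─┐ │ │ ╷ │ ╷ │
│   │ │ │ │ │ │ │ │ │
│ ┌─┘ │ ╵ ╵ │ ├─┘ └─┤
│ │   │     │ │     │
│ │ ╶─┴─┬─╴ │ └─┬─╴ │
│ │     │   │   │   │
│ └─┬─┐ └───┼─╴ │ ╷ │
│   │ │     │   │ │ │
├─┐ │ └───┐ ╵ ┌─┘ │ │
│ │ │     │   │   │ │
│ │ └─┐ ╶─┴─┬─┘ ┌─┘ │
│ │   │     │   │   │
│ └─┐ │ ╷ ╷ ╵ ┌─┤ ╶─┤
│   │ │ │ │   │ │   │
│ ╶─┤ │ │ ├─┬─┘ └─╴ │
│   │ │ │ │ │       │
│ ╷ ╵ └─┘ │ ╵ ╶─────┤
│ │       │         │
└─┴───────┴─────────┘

Computing BFS distances from A to all cells:
Furthest cell: (9, 9)
Distance: 40 steps

Path from A to the furthest cell:

┌─┬───────┬─┬───┬───┐
│A│       │ │   │   │
│ ╵ ╷ ┌─┐ │ │ ╷ │ ╷ │
│↓  │ │ │ │ │ │ │ │ │
│ ┌─┘ │ ╵ ╵ │ ├─┘ └─┤
│↓│   │     │ │     │
│ │ ╶─┴─┬─╴ │ └─┬─╴ │
│↓│     │   │   │↱ ↓│
│ └─┬─┐ └───┼─╴ │ ╷ │
│↳ ↓│ │     │   │↑│↓│
├─┐ │ └───┐ ╵ ┌─┘ │ │
│ │↓│     │   │↱ ↑│↓│
│ │ └─┐ ╶─┴─┬─┘ ┌─┘ │
│ │↳ ↓│  ↱ ↓│↱ ↑│↓ ↲│
│ └─┐ │ ╷ ╷ ╵ ┌─┤ ╶─┤
│   │↓│ │↑│↳ ↑│ │↳ ↓│
│ ╶─┤ │ │ ├─┬─┘ └─╴ │
│   │↓│ │↑│ │↓ ← ← ↲│
│ ╷ ╵ └─┘ │ ╵ ╶─────┤
│ │  ↳ → ↑│  ↳ → → B│
└─┴───────┴─────────┘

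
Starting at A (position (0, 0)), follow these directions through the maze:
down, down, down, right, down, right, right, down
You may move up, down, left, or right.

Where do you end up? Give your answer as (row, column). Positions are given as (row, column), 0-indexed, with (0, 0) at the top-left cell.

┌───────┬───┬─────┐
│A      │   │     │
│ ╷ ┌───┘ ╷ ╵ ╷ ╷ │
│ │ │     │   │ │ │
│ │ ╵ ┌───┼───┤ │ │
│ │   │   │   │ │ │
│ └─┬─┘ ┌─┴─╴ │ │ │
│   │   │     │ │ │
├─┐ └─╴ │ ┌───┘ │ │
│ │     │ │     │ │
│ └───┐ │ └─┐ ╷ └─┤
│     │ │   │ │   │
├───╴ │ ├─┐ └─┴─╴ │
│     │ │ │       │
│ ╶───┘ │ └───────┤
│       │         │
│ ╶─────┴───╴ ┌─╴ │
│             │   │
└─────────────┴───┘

Following directions step by step:
Start: (0, 0)
  down: (0, 0) → (1, 0)
  down: (1, 0) → (2, 0)
  down: (2, 0) → (3, 0)
  right: (3, 0) → (3, 1)
  down: (3, 1) → (4, 1)
  right: (4, 1) → (4, 2)
  right: (4, 2) → (4, 3)
  down: (4, 3) → (5, 3)
Final position: (5, 3)

Path taken:

┌───────┬───┬─────┐
│A      │   │     │
│ ╷ ┌───┘ ╷ ╵ ╷ ╷ │
│↓│ │     │   │ │ │
│ │ ╵ ┌───┼───┤ │ │
│↓│   │   │   │ │ │
│ └─┬─┘ ┌─┴─╴ │ │ │
│↳ ↓│   │     │ │ │
├─┐ └─╴ │ ┌───┘ │ │
│ │↳ → ↓│ │     │ │
│ └───┐ │ └─┐ ╷ └─┤
│     │B│   │ │   │
├───╴ │ ├─┐ └─┴─╴ │
│     │ │ │       │
│ ╶───┘ │ └───────┤
│       │         │
│ ╶─────┴───╴ ┌─╴ │
│             │   │
└─────────────┴───┘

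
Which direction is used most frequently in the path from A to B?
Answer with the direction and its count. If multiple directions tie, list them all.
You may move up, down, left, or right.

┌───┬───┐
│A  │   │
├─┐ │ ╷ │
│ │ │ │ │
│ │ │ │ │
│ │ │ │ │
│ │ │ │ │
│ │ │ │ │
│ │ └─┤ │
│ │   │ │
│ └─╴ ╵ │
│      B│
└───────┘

Directions: right, down, down, down, down, right, down, right
Counts: {'right': 3, 'down': 5}
Most common: down (5 times)

Solution:

┌───┬───┐
│A ↓│   │
├─┐ │ ╷ │
│ │↓│ │ │
│ │ │ │ │
│ │↓│ │ │
│ │ │ │ │
│ │↓│ │ │
│ │ └─┤ │
│ │↳ ↓│ │
│ └─╴ ╵ │
│    ↳ B│
└───────┘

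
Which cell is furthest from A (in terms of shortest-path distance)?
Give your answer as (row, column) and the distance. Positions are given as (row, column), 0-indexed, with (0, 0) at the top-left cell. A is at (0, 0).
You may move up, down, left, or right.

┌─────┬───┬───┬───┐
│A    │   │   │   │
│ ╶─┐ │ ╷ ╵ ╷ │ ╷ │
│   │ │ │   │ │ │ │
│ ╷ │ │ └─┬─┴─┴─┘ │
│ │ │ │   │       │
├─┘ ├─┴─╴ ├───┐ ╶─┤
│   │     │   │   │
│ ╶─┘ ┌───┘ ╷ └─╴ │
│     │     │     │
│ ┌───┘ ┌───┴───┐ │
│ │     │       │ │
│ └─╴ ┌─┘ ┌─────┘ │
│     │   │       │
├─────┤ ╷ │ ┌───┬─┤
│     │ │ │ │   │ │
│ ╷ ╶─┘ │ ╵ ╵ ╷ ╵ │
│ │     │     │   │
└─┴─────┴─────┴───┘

Computing BFS distances from A to all cells:
Furthest cell: (8, 0)
Distance: 38 steps

Path from A to the furthest cell:

┌─────┬───┬───┬───┐
│A    │   │   │   │
│ ╶─┐ │ ╷ ╵ ╷ │ ╷ │
│↳ ↓│ │ │   │ │ │ │
│ ╷ │ │ └─┬─┴─┴─┘ │
│ │↓│ │   │       │
├─┘ ├─┴─╴ ├───┐ ╶─┤
│↓ ↲│     │↱ ↓│   │
│ ╶─┘ ┌───┘ ╷ └─╴ │
│↓    │↱ → ↑│↳ → ↓│
│ ┌───┘ ┌───┴───┐ │
│↓│  ↱ ↑│       │↓│
│ └─╴ ┌─┘ ┌─────┘ │
│↳ → ↑│↓ ↰│↓ ← ← ↲│
├─────┤ ╷ │ ┌───┬─┤
│↓ ↰  │↓│↑│↓│   │ │
│ ╷ ╶─┘ │ ╵ ╵ ╷ ╵ │
│B│↑ ← ↲│↑ ↲  │   │
└─┴─────┴─────┴───┘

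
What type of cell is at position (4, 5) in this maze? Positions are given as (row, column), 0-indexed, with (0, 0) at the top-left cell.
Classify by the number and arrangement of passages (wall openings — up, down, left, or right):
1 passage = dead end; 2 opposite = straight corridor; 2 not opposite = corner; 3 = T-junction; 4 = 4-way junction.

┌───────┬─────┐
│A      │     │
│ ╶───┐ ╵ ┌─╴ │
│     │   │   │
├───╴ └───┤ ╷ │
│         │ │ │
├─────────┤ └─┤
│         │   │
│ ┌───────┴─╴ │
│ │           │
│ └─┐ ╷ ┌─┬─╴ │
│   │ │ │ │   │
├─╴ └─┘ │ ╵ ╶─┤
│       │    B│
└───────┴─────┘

Checking cell at (4, 5):
Number of passages: 2
Cell type: straight corridor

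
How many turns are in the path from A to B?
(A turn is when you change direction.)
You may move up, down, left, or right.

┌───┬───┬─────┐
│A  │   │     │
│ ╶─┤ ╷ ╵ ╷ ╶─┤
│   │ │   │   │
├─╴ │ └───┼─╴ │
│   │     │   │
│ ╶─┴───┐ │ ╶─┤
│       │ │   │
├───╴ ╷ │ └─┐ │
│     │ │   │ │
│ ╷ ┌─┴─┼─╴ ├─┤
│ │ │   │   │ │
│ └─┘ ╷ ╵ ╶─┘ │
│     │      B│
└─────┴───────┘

Directions: down, right, down, left, down, right, right, down, left, left, down, down, right, right, up, right, down, right, right, right
Number of turns: 13

Solution:

┌───┬───┬─────┐
│A  │   │     │
│ ╶─┤ ╷ ╵ ╷ ╶─┤
│↳ ↓│ │   │   │
├─╴ │ └───┼─╴ │
│↓ ↲│     │   │
│ ╶─┴───┐ │ ╶─┤
│↳ → ↓  │ │   │
├───╴ ╷ │ └─┐ │
│↓ ← ↲│ │   │ │
│ ╷ ┌─┴─┼─╴ ├─┤
│↓│ │↱ ↓│   │ │
│ └─┘ ╷ ╵ ╶─┘ │
│↳ → ↑│↳ → → B│
└─────┴───────┘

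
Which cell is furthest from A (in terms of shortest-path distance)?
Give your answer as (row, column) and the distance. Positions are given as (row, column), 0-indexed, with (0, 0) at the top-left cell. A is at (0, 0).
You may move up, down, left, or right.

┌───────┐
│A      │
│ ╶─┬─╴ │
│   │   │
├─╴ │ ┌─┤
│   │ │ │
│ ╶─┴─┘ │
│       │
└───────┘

Computing BFS distances from A to all cells:
Furthest cell: (2, 3)
Distance: 9 steps

Path from A to the furthest cell:

┌───────┐
│A      │
│ ╶─┬─╴ │
│↳ ↓│   │
├─╴ │ ┌─┤
│↓ ↲│ │B│
│ ╶─┴─┘ │
│↳ → → ↑│
└───────┘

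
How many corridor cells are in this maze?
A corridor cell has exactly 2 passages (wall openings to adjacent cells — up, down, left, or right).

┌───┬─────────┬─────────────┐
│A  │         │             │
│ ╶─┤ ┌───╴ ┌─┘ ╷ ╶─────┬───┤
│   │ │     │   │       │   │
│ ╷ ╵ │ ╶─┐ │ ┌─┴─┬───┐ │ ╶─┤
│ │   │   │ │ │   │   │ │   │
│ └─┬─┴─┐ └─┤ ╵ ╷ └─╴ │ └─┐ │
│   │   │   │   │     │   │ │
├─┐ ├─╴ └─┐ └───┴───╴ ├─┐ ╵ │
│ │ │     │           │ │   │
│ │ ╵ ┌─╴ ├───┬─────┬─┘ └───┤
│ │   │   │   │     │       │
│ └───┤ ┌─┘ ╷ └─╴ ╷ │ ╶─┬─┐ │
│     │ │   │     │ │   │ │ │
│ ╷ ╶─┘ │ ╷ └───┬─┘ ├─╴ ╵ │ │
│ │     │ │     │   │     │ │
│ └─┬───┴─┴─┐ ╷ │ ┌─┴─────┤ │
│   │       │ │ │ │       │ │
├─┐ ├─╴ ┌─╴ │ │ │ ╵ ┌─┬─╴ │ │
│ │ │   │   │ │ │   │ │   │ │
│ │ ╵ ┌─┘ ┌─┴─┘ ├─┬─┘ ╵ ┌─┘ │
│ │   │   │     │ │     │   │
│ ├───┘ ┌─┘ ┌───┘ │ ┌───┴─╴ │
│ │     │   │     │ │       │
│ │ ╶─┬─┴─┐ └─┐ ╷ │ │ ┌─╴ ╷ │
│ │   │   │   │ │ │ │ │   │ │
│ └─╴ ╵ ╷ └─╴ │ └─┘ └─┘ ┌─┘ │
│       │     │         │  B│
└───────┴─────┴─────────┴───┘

Counting cells with exactly 2 passages:
Total corridor cells: 148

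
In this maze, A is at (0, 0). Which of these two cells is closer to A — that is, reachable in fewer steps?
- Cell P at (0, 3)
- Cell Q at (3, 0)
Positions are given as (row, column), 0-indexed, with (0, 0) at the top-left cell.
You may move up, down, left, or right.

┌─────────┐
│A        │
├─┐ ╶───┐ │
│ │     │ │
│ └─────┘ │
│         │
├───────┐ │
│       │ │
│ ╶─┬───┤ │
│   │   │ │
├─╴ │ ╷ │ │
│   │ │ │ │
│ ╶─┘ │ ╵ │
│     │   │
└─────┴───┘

Shortest path A → P at (0, 3): 3 steps
Shortest path A → Q at (3, 0): 23 steps

P is closer (3 steps vs 23 steps).

Path to P:

┌─────────┐
│A → → P  │
├─┐ ╶───┐ │
│ │     │ │
│ └─────┘ │
│         │
├───────┐ │
│       │ │
│ ╶─┬───┤ │
│   │   │ │
├─╴ │ ╷ │ │
│   │ │ │ │
│ ╶─┘ │ ╵ │
│     │   │
└─────┴───┘

Path to Q:

┌─────────┐
│A → → → ↓│
├─┐ ╶───┐ │
│ │     │↓│
│ └─────┘ │
│        ↓│
├───────┐ │
│Q      │↓│
│ ╶─┬───┤ │
│↑ ↰│↓ ↰│↓│
├─╴ │ ╷ │ │
│↱ ↑│↓│↑│↓│
│ ╶─┘ │ ╵ │
│↑ ← ↲│↑ ↲│
└─────┴───┘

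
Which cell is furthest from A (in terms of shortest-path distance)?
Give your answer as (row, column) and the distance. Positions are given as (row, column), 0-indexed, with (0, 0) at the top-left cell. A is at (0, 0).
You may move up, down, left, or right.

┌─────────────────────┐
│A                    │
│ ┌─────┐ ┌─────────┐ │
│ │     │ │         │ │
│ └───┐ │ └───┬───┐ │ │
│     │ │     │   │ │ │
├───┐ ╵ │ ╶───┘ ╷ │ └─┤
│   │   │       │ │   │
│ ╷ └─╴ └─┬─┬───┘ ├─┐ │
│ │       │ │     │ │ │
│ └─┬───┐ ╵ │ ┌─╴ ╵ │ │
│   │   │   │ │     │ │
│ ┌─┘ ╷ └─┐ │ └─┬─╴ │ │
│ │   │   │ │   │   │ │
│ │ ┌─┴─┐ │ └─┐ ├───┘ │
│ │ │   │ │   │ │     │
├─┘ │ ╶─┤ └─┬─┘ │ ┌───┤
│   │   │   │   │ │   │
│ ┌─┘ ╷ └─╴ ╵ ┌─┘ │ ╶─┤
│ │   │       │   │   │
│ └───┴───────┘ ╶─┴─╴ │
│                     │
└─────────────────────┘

Computing BFS distances from A to all cells:
Furthest cell: (1, 5)
Distance: 62 steps

Path from A to the furthest cell:

┌─────────────────────┐
│A → → → ↓            │
│ ┌─────┐ ┌─────────┐ │
│ │     │↓│B ← ← ← ↰│ │
│ └───┐ │ └───┬───┐ │ │
│     │ │↓    │↱ ↓│↑│ │
├───┐ ╵ │ ╶───┘ ╷ │ └─┤
│   │   │↳ → → ↑│↓│↑ ↰│
│ ╷ └─╴ └─┬─┬───┘ ├─┐ │
│ │       │ │↓ ← ↲│ │↑│
│ └─┬───┐ ╵ │ ┌─╴ ╵ │ │
│   │↓ ↰│   │↓│     │↑│
│ ┌─┘ ╷ └─┐ │ └─┬─╴ │ │
│ │↓ ↲│↑ ↰│ │↳ ↓│   │↑│
│ │ ┌─┴─┐ │ └─┐ ├───┘ │
│ │↓│   │↑│   │↓│↱ → ↑│
├─┘ │ ╶─┤ └─┬─┘ │ ┌───┤
│↓ ↲│   │↑ ↰│↓ ↲│↑│   │
│ ┌─┘ ╷ └─╴ ╵ ┌─┘ │ ╶─┤
│↓│   │    ↑ ↲│↱ ↑│   │
│ └───┴───────┘ ╶─┴─╴ │
│↳ → → → → → → ↑      │
└─────────────────────┘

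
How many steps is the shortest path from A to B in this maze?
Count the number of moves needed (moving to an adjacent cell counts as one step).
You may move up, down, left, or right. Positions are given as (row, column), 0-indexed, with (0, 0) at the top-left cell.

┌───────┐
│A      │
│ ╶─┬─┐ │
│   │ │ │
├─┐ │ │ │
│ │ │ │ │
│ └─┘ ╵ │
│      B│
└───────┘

Using BFS to find shortest path:
Start: (0, 0), End: (3, 3)
Path found:
(0,0) → (0,1) → (0,2) → (0,3) → (1,3) → (2,3) → (3,3)
Number of steps: 6

Solution:

┌───────┐
│A → → ↓│
│ ╶─┬─┐ │
│   │ │↓│
├─┐ │ │ │
│ │ │ │↓│
│ └─┘ ╵ │
│      B│
└───────┘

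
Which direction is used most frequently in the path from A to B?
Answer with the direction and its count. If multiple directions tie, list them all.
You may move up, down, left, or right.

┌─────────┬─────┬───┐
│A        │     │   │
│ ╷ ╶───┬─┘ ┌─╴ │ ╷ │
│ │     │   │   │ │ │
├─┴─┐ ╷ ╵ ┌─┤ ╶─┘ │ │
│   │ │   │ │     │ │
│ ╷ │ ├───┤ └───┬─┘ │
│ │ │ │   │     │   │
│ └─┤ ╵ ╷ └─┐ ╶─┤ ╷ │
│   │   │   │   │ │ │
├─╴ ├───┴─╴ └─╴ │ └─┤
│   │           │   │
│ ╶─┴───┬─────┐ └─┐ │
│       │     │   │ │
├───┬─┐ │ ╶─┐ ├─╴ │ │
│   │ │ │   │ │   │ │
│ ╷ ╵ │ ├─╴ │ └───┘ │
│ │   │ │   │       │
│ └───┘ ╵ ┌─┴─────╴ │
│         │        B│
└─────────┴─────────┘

Directions: right, down, right, right, down, right, up, right, up, right, right, down, left, down, right, right, up, up, right, down, down, down, left, down, down, right, down, down, down, down
Counts: {'right': 11, 'down': 13, 'up': 4, 'left': 2}
Most common: down (13 times)

Solution:

┌─────────┬─────┬───┐
│A ↓      │↱ → ↓│↱ ↓│
│ ╷ ╶───┬─┘ ┌─╴ │ ╷ │
│ │↳ → ↓│↱ ↑│↓ ↲│↑│↓│
├─┴─┐ ╷ ╵ ┌─┤ ╶─┘ │ │
│   │ │↳ ↑│ │↳ → ↑│↓│
│ ╷ │ ├───┤ └───┬─┘ │
│ │ │ │   │     │↓ ↲│
│ └─┤ ╵ ╷ └─┐ ╶─┤ ╷ │
│   │   │   │   │↓│ │
├─╴ ├───┴─╴ └─╴ │ └─┤
│   │           │↳ ↓│
│ ╶─┴───┬─────┐ └─┐ │
│       │     │   │↓│
├───┬─┐ │ ╶─┐ ├─╴ │ │
│   │ │ │   │ │   │↓│
│ ╷ ╵ │ ├─╴ │ └───┘ │
│ │   │ │   │      ↓│
│ └───┘ ╵ ┌─┴─────╴ │
│         │        B│
└─────────┴─────────┘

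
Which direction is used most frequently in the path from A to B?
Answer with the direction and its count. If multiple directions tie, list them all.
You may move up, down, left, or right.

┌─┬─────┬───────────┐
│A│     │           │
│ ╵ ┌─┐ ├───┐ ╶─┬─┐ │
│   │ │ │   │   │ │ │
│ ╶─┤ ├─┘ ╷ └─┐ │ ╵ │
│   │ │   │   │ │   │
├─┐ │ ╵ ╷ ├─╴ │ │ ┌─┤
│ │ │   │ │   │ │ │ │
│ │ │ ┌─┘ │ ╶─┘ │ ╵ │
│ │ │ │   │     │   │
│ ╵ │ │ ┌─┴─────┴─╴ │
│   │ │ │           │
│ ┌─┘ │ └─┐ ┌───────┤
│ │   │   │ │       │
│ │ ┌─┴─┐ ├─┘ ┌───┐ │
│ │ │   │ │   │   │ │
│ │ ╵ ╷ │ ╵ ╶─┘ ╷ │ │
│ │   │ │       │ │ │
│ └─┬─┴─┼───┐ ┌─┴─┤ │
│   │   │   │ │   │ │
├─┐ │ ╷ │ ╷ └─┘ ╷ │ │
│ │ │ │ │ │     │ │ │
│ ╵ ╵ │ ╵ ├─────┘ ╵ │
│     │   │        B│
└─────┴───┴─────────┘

Directions: down, down, right, down, down, down, left, down, down, down, down, right, down, down, right, up, up, right, down, down, right, up, up, right, down, right, right, up, right, down, down, right
Counts: {'down': 16, 'right': 10, 'left': 1, 'up': 5}
Most common: down (16 times)

Solution:

┌─┬─────┬───────────┐
│A│     │           │
│ ╵ ┌─┐ ├───┐ ╶─┬─┐ │
│↓  │ │ │   │   │ │ │
│ ╶─┤ ├─┘ ╷ └─┐ │ ╵ │
│↳ ↓│ │   │   │ │   │
├─┐ │ ╵ ╷ ├─╴ │ │ ┌─┤
│ │↓│   │ │   │ │ │ │
│ │ │ ┌─┘ │ ╶─┘ │ ╵ │
│ │↓│ │   │     │   │
│ ╵ │ │ ┌─┴─────┴─╴ │
│↓ ↲│ │ │           │
│ ┌─┘ │ └─┐ ┌───────┤
│↓│   │   │ │       │
│ │ ┌─┴─┐ ├─┘ ┌───┐ │
│↓│ │   │ │   │   │ │
│ │ ╵ ╷ │ ╵ ╶─┘ ╷ │ │
│↓│   │ │       │ │ │
│ └─┬─┴─┼───┐ ┌─┴─┤ │
│↳ ↓│↱ ↓│↱ ↓│ │↱ ↓│ │
├─┐ │ ╷ │ ╷ └─┘ ╷ │ │
│ │↓│↑│↓│↑│↳ → ↑│↓│ │
│ ╵ ╵ │ ╵ ├─────┘ ╵ │
│  ↳ ↑│↳ ↑│      ↳ B│
└─────┴───┴─────────┘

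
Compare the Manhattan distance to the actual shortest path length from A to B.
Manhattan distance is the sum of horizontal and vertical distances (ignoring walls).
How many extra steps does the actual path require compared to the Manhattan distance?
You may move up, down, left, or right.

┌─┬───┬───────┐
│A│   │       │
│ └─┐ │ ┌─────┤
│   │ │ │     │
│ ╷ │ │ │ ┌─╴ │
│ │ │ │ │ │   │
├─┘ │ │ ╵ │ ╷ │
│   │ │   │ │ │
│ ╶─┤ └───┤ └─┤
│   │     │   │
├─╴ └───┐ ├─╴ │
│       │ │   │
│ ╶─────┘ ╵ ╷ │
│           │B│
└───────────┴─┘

Manhattan distance: |6 - 0| + |6 - 0| = 12
Actual path length: 18
Extra steps: 18 - 12 = 6

Solution:

┌─┬───┬───────┐
│A│   │       │
│ └─┐ │ ┌─────┤
│↳ ↓│ │ │     │
│ ╷ │ │ │ ┌─╴ │
│ │↓│ │ │ │   │
├─┘ │ │ ╵ │ ╷ │
│↓ ↲│ │   │ │ │
│ ╶─┤ └───┤ └─┤
│↳ ↓│     │   │
├─╴ └───┐ ├─╴ │
│↓ ↲    │ │↱ ↓│
│ ╶─────┘ ╵ ╷ │
│↳ → → → → ↑│B│
└───────────┴─┘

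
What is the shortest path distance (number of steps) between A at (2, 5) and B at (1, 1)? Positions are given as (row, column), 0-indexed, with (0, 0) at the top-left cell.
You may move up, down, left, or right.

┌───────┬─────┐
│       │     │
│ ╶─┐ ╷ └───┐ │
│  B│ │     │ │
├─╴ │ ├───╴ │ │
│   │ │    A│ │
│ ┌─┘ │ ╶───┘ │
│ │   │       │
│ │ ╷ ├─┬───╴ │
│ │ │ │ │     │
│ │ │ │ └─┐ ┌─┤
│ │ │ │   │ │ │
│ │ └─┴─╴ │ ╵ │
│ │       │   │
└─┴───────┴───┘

Finding path from (2, 5) to (1, 1):
Path: (2,5) → (1,5) → (1,4) → (1,3) → (0,3) → (0,2) → (0,1) → (0,0) → (1,0) → (1,1)
Distance: 9 steps

Solution:

┌───────┬─────┐
│↓ ← ← ↰│     │
│ ╶─┐ ╷ └───┐ │
│↳ B│ │↑ ← ↰│ │
├─╴ │ ├───╴ │ │
│   │ │    A│ │
│ ┌─┘ │ ╶───┘ │
│ │   │       │
│ │ ╷ ├─┬───╴ │
│ │ │ │ │     │
│ │ │ │ └─┐ ┌─┤
│ │ │ │   │ │ │
│ │ └─┴─╴ │ ╵ │
│ │       │   │
└─┴───────┴───┘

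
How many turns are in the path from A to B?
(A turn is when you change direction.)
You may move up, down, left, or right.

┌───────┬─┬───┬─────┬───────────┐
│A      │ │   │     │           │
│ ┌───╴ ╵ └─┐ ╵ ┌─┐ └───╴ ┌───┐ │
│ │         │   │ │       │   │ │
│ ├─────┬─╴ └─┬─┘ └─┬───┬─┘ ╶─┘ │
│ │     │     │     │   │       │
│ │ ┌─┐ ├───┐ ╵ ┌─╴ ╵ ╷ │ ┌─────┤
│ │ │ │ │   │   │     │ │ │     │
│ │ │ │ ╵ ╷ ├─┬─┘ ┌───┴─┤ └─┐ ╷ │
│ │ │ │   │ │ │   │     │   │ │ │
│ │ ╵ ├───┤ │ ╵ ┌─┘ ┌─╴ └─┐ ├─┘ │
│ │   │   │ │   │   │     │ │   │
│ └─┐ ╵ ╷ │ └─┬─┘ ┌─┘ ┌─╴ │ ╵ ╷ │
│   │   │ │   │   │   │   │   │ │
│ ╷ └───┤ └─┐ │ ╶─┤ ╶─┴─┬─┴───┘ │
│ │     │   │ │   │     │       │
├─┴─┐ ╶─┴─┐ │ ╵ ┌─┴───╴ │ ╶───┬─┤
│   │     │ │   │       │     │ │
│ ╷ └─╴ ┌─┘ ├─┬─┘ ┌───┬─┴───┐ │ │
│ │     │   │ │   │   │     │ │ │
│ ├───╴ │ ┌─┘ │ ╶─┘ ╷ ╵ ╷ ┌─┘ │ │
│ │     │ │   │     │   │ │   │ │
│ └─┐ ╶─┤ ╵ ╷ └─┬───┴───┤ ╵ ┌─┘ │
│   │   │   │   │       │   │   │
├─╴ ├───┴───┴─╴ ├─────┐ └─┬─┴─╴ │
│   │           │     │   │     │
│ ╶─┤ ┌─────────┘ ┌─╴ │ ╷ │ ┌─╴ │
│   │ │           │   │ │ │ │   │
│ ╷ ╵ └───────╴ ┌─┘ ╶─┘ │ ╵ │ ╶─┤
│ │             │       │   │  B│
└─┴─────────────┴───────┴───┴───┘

Directions: down, down, down, down, down, down, right, down, right, down, right, down, left, left, up, left, down, down, down, right, down, left, down, right, down, right, right, right, right, right, right, up, right, up, right, right, down, left, down, right, right, up, up, right, down, down, right, up, up, right, right, down, left, down, right
Number of turns: 35

Solution:

┌───────┬─┬───┬─────┬───────────┐
│A      │ │   │     │           │
│ ┌───╴ ╵ └─┐ ╵ ┌─┐ └───╴ ┌───┐ │
│↓│         │   │ │       │   │ │
│ ├─────┬─╴ └─┬─┘ └─┬───┬─┘ ╶─┘ │
│↓│     │     │     │   │       │
│ │ ┌─┐ ├───┐ ╵ ┌─╴ ╵ ╷ │ ┌─────┤
│↓│ │ │ │   │   │     │ │ │     │
│ │ │ │ ╵ ╷ ├─┬─┘ ┌───┴─┤ └─┐ ╷ │
│↓│ │ │   │ │ │   │     │   │ │ │
│ │ ╵ ├───┤ │ ╵ ┌─┘ ┌─╴ └─┐ ├─┘ │
│↓│   │   │ │   │   │     │ │   │
│ └─┐ ╵ ╷ │ └─┬─┘ ┌─┘ ┌─╴ │ ╵ ╷ │
│↳ ↓│   │ │   │   │   │   │   │ │
│ ╷ └───┤ └─┐ │ ╶─┤ ╶─┴─┬─┴───┘ │
│ │↳ ↓  │   │ │   │     │       │
├─┴─┐ ╶─┴─┐ │ ╵ ┌─┴───╴ │ ╶───┬─┤
│↓ ↰│↳ ↓  │ │   │       │     │ │
│ ╷ └─╴ ┌─┘ ├─┬─┘ ┌───┬─┴───┐ │ │
│↓│↑ ← ↲│   │ │   │   │     │ │ │
│ ├───╴ │ ┌─┘ │ ╶─┘ ╷ ╵ ╷ ┌─┘ │ │
│↓│     │ │   │     │   │ │   │ │
│ └─┐ ╶─┤ ╵ ╷ └─┬───┴───┤ ╵ ┌─┘ │
│↳ ↓│   │   │   │       │   │   │
├─╴ ├───┴───┴─╴ ├─────┐ └─┬─┴─╴ │
│↓ ↲│           │↱ → ↓│↱ ↓│↱ → ↓│
│ ╶─┤ ┌─────────┘ ┌─╴ │ ╷ │ ┌─╴ │
│↳ ↓│ │        ↱ ↑│↓ ↲│↑│↓│↑│↓ ↲│
│ ╷ ╵ └───────╴ ┌─┘ ╶─┘ │ ╵ │ ╶─┤
│ │↳ → → → → → ↑│  ↳ → ↑│↳ ↑│↳ B│
└─┴─────────────┴───────┴───┴───┘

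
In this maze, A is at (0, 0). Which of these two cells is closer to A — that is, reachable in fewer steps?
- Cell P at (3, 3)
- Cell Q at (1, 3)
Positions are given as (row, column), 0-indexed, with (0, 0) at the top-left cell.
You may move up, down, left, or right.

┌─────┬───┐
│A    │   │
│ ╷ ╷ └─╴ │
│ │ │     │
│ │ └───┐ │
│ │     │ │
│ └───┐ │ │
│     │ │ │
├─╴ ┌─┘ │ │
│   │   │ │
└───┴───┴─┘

Shortest path A → P at (3, 3): 6 steps
Shortest path A → Q at (1, 3): 4 steps

Q is closer (4 steps vs 6 steps).

Path to P:

┌─────┬───┐
│A ↓  │   │
│ ╷ ╷ └─╴ │
│ │↓│     │
│ │ └───┐ │
│ │↳ → ↓│ │
│ └───┐ │ │
│     │P│ │
├─╴ ┌─┘ │ │
│   │   │ │
└───┴───┴─┘

Path to Q:

┌─────┬───┐
│A → ↓│   │
│ ╷ ╷ └─╴ │
│ │ │↳ Q  │
│ │ └───┐ │
│ │     │ │
│ └───┐ │ │
│     │ │ │
├─╴ ┌─┘ │ │
│   │   │ │
└───┴───┴─┘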